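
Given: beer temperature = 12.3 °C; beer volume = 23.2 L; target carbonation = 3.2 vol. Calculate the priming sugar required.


residual = 14.695·(0.01821 + 0.09011·e^(−0.04·T));  sugar = (target − residual)·4.0·V
residual = 14.695·(0.01821 + 0.09011·e^(−0.04·12.3)) = 1.0772
sugar = (3.2 − 1.0772)·4.0·23.2

196.9964 g


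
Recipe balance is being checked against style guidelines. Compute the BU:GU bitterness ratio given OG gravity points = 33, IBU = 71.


BU:GU = IBU / OG_points
BU:GU = 71 / 33

2.1515


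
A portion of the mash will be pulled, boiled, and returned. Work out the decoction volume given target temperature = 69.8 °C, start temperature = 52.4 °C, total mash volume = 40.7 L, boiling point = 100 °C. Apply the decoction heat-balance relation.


V_dec = V_total·(T_target − T_start)/(T_boil − T_start)
V_dec = 40.7·(69.8 − 52.4)/(100 − 52.4)

14.8777 L


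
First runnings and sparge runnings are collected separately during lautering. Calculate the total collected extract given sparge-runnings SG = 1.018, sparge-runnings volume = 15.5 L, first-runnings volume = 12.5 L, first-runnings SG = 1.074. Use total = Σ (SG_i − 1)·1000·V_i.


first = (1.074 − 1)·1000·12.5 = 925.0000
sparge = (1.018 − 1)·1000·15.5 = 279.0000
total = 925.0000 + 279.0000

1204.0000 gravity·L


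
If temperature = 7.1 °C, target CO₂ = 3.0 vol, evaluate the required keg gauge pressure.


psi = vols/(0.01821 + 0.09011·e^(−0.04·T)) − 14.695
psi = 3.0/(0.01821 + 0.09011·e^(−0.04·7.1)) − 14.695

20.1718 psi


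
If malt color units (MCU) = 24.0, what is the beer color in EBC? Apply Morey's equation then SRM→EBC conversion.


SRM = 1.4922·MCU^0.6859;  EBC = SRM·1.97
SRM = 1.4922·24.0^0.6859 = 13.1982
EBC = 13.1982·1.97

26.0004 EBC


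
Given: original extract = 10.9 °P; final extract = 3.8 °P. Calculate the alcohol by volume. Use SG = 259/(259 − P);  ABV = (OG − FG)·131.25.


OG = 259/(259 − 10.9) = 1.0439
FG = 259/(259 − 3.8) = 1.0149
ABV = (1.0439 − 1.0149)·131.25

3.8120 % ABV


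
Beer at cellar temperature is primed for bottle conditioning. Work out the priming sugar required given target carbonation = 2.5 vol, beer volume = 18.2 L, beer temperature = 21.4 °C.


residual = 14.695·(0.01821 + 0.09011·e^(−0.04·T));  sugar = (target − residual)·4.0·V
residual = 14.695·(0.01821 + 0.09011·e^(−0.04·21.4)) = 0.8302
sugar = (2.5 − 0.8302)·4.0·18.2

121.5630 g


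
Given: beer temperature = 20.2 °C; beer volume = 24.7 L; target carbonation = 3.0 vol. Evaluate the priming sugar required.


residual = 14.695·(0.01821 + 0.09011·e^(−0.04·T));  sugar = (target − residual)·4.0·V
residual = 14.695·(0.01821 + 0.09011·e^(−0.04·20.2)) = 0.8578
sugar = (3.0 − 0.8578)·4.0·24.7

211.6453 g


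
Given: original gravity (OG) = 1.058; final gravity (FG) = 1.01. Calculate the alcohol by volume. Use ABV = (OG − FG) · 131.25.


ABV = (1.058 − 1.01) · 131.25

6.3000 % ABV


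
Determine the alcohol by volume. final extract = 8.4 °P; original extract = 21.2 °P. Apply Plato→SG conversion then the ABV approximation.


SG = 259/(259 − P);  ABV = (OG − FG)·131.25
OG = 259/(259 − 21.2) = 1.0892
FG = 259/(259 − 8.4) = 1.0335
ABV = (1.0892 − 1.0335)·131.25

7.3016 % ABV


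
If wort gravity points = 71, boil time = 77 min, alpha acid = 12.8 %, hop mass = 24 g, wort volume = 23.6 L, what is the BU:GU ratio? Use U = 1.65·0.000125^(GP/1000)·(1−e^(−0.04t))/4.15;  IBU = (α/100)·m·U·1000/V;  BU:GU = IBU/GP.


U = 1.65·0.000125^(71/1000)·(1−e^(−0.04·77))/4.15 = 0.2004
IBU = (12.8/100)·24·0.2004·1000/23.6 = 26.0851
BU:GU = 26.0851/71

0.3674


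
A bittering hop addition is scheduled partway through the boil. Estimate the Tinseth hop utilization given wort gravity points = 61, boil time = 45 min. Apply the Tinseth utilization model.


U = 1.65·0.000125^(GP/1000) · (1 − e^(−0.04·t))/4.15
bigness = 1.65·0.000125^(61/1000) = 0.9537
boil_factor = (1 − e^(−0.04·45))/4.15 = 0.2011
U = 0.9537 · 0.2011

0.1918


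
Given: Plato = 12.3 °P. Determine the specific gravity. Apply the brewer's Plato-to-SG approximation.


SG = 259/(259 − P)
SG = 259/(259 − 12.3)

1.0499


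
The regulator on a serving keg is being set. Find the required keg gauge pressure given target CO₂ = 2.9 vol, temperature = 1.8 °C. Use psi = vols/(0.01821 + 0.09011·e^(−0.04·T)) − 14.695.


psi = 2.9/(0.01821 + 0.09011·e^(−0.04·1.8)) − 14.695

13.7196 psi


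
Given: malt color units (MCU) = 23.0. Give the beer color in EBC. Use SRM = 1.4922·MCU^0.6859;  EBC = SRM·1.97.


SRM = 1.4922·23.0^0.6859 = 12.8185
EBC = 12.8185·1.97

25.2524 EBC


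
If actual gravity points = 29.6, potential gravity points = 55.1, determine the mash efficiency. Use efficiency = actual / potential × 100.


efficiency = 29.6 / 55.1 × 100

53.7205 %


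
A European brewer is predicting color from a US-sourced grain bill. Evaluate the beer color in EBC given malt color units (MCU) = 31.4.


SRM = 1.4922·MCU^0.6859;  EBC = SRM·1.97
SRM = 1.4922·31.4^0.6859 = 15.8698
EBC = 15.8698·1.97

31.2635 EBC


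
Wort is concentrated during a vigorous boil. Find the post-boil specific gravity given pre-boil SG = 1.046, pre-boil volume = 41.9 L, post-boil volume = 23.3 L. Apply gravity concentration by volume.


SG_post = 1 + (SG_pre − 1)·V_pre/V_post
pts_pre = (1.046 − 1)·1000 = 46.0000
pts_post = 46.0000·41.9/23.3 = 82.7210
SG_post = 1 + 82.7210/1000

1.0827


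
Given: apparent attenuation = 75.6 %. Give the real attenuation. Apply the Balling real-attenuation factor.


RA = AA · 0.8192
RA = 75.6 · 0.8192

61.9315 %


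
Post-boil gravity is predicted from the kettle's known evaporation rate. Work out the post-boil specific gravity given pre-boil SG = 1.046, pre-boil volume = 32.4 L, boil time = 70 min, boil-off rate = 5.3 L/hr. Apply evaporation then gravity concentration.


V_post = V_pre − rate·(t/60);  SG_post = 1 + (SG_pre−1)·V_pre/V_post
V_post = 32.4 − 5.3·(70/60) = 26.2167
SG_post = 1 + (1.046 − 1)·32.4/26.2167

1.0568


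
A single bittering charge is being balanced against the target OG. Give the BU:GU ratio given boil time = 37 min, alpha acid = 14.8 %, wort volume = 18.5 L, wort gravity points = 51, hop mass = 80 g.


U = 1.65·0.000125^(GP/1000)·(1−e^(−0.04t))/4.15;  IBU = (α/100)·m·U·1000/V;  BU:GU = IBU/GP
U = 1.65·0.000125^(51/1000)·(1−e^(−0.04·37))/4.15 = 0.1942
IBU = (14.8/100)·80·0.1942·1000/18.5 = 124.2737
BU:GU = 124.2737/51

2.4367


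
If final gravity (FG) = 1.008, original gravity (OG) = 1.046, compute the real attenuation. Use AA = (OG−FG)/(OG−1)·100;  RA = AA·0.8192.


AA = (1.046 − 1.008)/(1.046 − 1)·100 = 82.6087
RA = 82.6087·0.8192

67.6730 %


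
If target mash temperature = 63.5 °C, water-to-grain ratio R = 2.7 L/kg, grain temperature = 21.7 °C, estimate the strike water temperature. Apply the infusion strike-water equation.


T_strike = (0.41/R)·(T_mash − T_grain) + T_mash
T_strike = (0.41/2.7)·(63.5 − 21.7) + 63.5

69.8474 °C


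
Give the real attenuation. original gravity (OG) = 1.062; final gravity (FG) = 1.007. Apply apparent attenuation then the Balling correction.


AA = (OG−FG)/(OG−1)·100;  RA = AA·0.8192
AA = (1.062 − 1.007)/(1.062 − 1)·100 = 88.7097
RA = 88.7097·0.8192

72.6710 %


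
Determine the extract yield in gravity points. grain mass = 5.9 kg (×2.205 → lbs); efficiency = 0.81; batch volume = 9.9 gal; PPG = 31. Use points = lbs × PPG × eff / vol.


lbs = 5.9 × 2.205 = 13.0095
points = 13.0095 × 31 × 0.81 / 9.9

32.9968 points


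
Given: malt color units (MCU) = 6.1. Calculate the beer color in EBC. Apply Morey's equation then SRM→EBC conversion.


SRM = 1.4922·MCU^0.6859;  EBC = SRM·1.97
SRM = 1.4922·6.1^0.6859 = 5.1580
EBC = 5.1580·1.97

10.1613 EBC


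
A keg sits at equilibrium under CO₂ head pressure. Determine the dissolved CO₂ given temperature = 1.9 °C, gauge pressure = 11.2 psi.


vols = (P + 14.695)·(0.01821 + 0.09011·e^(−0.04·T))
vols = (11.2 + 14.695)·(0.01821 + 0.09011·e^(−0.04·1.9))

2.6342 volumes


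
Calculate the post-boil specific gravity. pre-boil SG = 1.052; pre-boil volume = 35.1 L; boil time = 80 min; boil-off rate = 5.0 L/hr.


V_post = V_pre − rate·(t/60);  SG_post = 1 + (SG_pre−1)·V_pre/V_post
V_post = 35.1 − 5.0·(80/60) = 28.4333
SG_post = 1 + (1.052 − 1)·35.1/28.4333

1.0642


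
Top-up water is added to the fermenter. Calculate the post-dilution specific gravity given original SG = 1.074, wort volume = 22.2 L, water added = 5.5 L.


SG_new = 1 + (SG_old − 1)·V_old/(V_old + V_water)
pts = (1.074 − 1)·1000·22.2/(22.2 + 5.5) = 59.3069
SG_new = 1 + 59.3069/1000

1.0593


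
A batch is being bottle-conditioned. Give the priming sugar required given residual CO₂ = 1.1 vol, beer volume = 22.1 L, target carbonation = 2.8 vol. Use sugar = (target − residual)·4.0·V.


sugar = (2.8 − 1.1)·4.0·22.1

150.2800 g


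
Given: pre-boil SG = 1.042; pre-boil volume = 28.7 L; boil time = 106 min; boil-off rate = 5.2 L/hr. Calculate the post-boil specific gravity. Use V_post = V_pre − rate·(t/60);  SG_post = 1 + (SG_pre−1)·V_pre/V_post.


V_post = 28.7 − 5.2·(106/60) = 19.5133
SG_post = 1 + (1.042 − 1)·28.7/19.5133

1.0618


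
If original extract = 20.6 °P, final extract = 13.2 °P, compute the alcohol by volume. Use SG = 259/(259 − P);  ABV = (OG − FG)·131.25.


OG = 259/(259 − 20.6) = 1.0864
FG = 259/(259 − 13.2) = 1.0537
ABV = (1.0864 − 1.0537)·131.25

4.2928 % ABV


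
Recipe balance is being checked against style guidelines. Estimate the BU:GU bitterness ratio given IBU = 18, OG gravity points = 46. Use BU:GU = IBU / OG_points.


BU:GU = 18 / 46

0.3913


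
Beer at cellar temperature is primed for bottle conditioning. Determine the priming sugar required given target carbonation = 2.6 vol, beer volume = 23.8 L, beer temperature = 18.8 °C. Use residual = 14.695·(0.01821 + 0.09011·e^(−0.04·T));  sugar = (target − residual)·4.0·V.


residual = 14.695·(0.01821 + 0.09011·e^(−0.04·18.8)) = 0.8918
sugar = (2.6 − 0.8918)·4.0·23.8

162.6170 g


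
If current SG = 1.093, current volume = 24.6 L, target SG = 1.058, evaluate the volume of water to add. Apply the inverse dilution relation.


V_water = V·((SG_curr − 1)/(SG_target − 1) − 1)
V_water = 24.6·((1.093 − 1)/(1.058 − 1) − 1)

14.8448 L


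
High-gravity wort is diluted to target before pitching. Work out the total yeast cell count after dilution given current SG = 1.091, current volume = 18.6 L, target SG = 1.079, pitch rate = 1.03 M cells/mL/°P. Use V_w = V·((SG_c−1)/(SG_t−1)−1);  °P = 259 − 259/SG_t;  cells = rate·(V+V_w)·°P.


V_w = 18.6·((1.091−1)/(1.079−1)−1) = 2.8253
V_final = 18.6 + 2.8253 = 21.4253
°P = 259 − 259/1.079 = 18.9629
cells = 1.03·21.4253·18.9629

418.4753 billion cells


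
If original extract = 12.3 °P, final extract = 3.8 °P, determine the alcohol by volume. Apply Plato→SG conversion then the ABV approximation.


SG = 259/(259 − P);  ABV = (OG − FG)·131.25
OG = 259/(259 − 12.3) = 1.0499
FG = 259/(259 − 3.8) = 1.0149
ABV = (1.0499 − 1.0149)·131.25

4.5895 % ABV


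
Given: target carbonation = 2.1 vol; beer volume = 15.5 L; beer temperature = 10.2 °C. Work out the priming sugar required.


residual = 14.695·(0.01821 + 0.09011·e^(−0.04·T));  sugar = (target − residual)·4.0·V
residual = 14.695·(0.01821 + 0.09011·e^(−0.04·10.2)) = 1.1481
sugar = (2.1 − 1.1481)·4.0·15.5

59.0154 g


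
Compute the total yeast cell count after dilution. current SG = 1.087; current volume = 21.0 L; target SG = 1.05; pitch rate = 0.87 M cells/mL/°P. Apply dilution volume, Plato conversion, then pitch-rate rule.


V_w = V·((SG_c−1)/(SG_t−1)−1);  °P = 259 − 259/SG_t;  cells = rate·(V+V_w)·°P
V_w = 21.0·((1.087−1)/(1.05−1)−1) = 15.5400
V_final = 21.0 + 15.5400 = 36.5400
°P = 259 − 259/1.05 = 12.3333
cells = 0.87·36.5400·12.3333

392.0742 billion cells


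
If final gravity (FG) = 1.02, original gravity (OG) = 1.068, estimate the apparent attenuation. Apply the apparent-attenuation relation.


AA = (OG − FG)/(OG − 1) · 100
AA = (1.068 − 1.02)/(1.068 − 1) · 100

70.5882 %


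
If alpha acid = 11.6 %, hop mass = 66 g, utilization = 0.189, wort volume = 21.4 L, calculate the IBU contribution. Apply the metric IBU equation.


IBU = (α/100)·mass·U·1000 / V
IBU = (11.6/100)·66·0.189·1000 / 21.4

67.6161 IBU


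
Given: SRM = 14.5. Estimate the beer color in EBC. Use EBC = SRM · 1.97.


EBC = 14.5 · 1.97

28.5650 EBC


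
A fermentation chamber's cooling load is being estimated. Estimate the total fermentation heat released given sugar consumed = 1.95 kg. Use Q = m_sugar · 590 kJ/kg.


Q = 1.95 · 590

1150.5000 kJ


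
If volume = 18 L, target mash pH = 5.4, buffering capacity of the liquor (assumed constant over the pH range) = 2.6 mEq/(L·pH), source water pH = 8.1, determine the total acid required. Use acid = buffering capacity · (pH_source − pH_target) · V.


acid = 2.6 · (8.1 − 5.4) · 18

126.3600 mEq


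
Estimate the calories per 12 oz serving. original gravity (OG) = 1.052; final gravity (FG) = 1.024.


ABW = (OG−FG)·131.25·0.79/FG;  °P = 259 − 259/SG (for OG→OE and FG→AE);  RE = 0.1808·OE + 0.8192·AE;  Cal = (6.9·ABW + 4·(RE−0.1))·FG·3.55
ABW = (1.052 − 1.024)·131.25·0.79/1.024 = 2.8352
OE = 259 − 259/1.052 = 12.8023 °P
AE = 259 − 259/1.024 = 6.0703 °P
RE = 0.1808·12.8023 + 0.8192·6.0703 = 7.2875 °P
Cal = (6.9·2.8352 + 4·(7.2875−0.1))·1.024·3.55

175.6264 kcal


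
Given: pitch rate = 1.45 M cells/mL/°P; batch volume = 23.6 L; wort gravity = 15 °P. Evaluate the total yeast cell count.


cells (billions) = rate · V_L · °P
cells = 1.45 · 23.6 · 15

513.3000 billion cells


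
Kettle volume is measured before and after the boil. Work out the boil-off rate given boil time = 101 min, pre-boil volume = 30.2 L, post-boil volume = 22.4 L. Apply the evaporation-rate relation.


rate = (V_pre − V_post) / (t_min/60)
rate = (30.2 − 22.4) / (101/60)

4.6337 L/hr


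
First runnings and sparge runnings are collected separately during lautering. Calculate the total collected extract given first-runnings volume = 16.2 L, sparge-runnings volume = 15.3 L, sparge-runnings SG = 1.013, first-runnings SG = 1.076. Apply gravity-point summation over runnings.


total = Σ (SG_i − 1)·1000·V_i
first = (1.076 − 1)·1000·16.2 = 1231.2000
sparge = (1.013 − 1)·1000·15.3 = 198.9000
total = 1231.2000 + 198.9000

1430.1000 gravity·L


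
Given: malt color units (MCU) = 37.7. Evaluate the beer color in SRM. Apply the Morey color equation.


SRM = 1.4922 · MCU^0.6859
SRM = 1.4922 · 37.7^0.6859

17.9903 SRM


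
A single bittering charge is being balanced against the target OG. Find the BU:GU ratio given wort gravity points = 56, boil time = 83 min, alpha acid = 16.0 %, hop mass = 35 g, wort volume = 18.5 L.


U = 1.65·0.000125^(GP/1000)·(1−e^(−0.04t))/4.15;  IBU = (α/100)·m·U·1000/V;  BU:GU = IBU/GP
U = 1.65·0.000125^(56/1000)·(1−e^(−0.04·83))/4.15 = 0.2317
IBU = (16.0/100)·35·0.2317·1000/18.5 = 70.1273
BU:GU = 70.1273/56

1.2523


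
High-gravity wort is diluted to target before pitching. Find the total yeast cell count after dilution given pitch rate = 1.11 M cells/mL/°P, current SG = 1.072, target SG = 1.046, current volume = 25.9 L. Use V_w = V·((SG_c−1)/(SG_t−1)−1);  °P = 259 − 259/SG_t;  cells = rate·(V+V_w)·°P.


V_w = 25.9·((1.072−1)/(1.046−1)−1) = 14.6391
V_final = 25.9 + 14.6391 = 40.5391
°P = 259 − 259/1.046 = 11.3901
cells = 1.11·40.5391·11.3901

512.5348 billion cells


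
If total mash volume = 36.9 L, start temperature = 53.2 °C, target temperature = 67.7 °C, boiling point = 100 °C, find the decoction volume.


V_dec = V_total·(T_target − T_start)/(T_boil − T_start)
V_dec = 36.9·(67.7 − 53.2)/(100 − 53.2)

11.4327 L


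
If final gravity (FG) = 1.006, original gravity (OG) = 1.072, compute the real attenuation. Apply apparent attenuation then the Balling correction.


AA = (OG−FG)/(OG−1)·100;  RA = AA·0.8192
AA = (1.072 − 1.006)/(1.072 − 1)·100 = 91.6667
RA = 91.6667·0.8192

75.0933 %


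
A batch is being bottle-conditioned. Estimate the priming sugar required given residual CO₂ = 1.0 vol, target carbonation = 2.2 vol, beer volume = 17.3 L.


sugar = (target − residual)·4.0·V
sugar = (2.2 − 1.0)·4.0·17.3

83.0400 g


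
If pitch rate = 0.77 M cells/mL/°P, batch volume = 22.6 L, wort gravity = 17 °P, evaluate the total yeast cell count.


cells (billions) = rate · V_L · °P
cells = 0.77 · 22.6 · 17

295.8340 billion cells


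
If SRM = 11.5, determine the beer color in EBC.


EBC = SRM · 1.97
EBC = 11.5 · 1.97

22.6550 EBC


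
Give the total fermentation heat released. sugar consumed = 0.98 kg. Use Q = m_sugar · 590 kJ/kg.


Q = 0.98 · 590

578.2000 kJ


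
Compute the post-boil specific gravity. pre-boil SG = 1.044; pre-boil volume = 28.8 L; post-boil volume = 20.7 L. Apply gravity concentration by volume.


SG_post = 1 + (SG_pre − 1)·V_pre/V_post
pts_pre = (1.044 − 1)·1000 = 44.0000
pts_post = 44.0000·28.8/20.7 = 61.2174
SG_post = 1 + 61.2174/1000

1.0612


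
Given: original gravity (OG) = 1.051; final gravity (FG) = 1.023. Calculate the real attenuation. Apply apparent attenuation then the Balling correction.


AA = (OG−FG)/(OG−1)·100;  RA = AA·0.8192
AA = (1.051 − 1.023)/(1.051 − 1)·100 = 54.9020
RA = 54.9020·0.8192

44.9757 %


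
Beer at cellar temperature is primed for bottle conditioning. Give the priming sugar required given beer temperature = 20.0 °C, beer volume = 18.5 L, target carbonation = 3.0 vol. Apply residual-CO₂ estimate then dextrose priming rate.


residual = 14.695·(0.01821 + 0.09011·e^(−0.04·T));  sugar = (target − residual)·4.0·V
residual = 14.695·(0.01821 + 0.09011·e^(−0.04·20.0)) = 0.8626
sugar = (3.0 − 0.8626)·4.0·18.5

158.1689 g


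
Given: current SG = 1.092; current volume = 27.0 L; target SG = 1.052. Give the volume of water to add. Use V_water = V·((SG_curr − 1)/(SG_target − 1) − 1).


V_water = 27.0·((1.092 − 1)/(1.052 − 1) − 1)

20.7692 L


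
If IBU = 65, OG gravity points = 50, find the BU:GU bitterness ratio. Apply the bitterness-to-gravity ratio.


BU:GU = IBU / OG_points
BU:GU = 65 / 50

1.3000


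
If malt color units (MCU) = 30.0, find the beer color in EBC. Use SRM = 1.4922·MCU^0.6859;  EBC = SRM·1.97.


SRM = 1.4922·30.0^0.6859 = 15.3810
EBC = 15.3810·1.97

30.3006 EBC


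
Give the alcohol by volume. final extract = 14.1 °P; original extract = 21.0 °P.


SG = 259/(259 − P);  ABV = (OG − FG)·131.25
OG = 259/(259 − 21.0) = 1.0882
FG = 259/(259 − 14.1) = 1.0576
ABV = (1.0882 − 1.0576)·131.25

4.0242 % ABV


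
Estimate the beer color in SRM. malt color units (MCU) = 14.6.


SRM = 1.4922 · MCU^0.6859
SRM = 1.4922 · 14.6^0.6859

9.3855 SRM


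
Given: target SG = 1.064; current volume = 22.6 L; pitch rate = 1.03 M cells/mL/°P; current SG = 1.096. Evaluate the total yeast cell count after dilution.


V_w = V·((SG_c−1)/(SG_t−1)−1);  °P = 259 − 259/SG_t;  cells = rate·(V+V_w)·°P
V_w = 22.6·((1.096−1)/(1.064−1)−1) = 11.3000
V_final = 22.6 + 11.3000 = 33.9000
°P = 259 − 259/1.064 = 15.5789
cells = 1.03·33.9000·15.5789

543.9701 billion cells


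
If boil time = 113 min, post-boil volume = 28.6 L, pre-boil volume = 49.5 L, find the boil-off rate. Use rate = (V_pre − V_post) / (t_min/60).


rate = (49.5 − 28.6) / (113/60)

11.0973 L/hr


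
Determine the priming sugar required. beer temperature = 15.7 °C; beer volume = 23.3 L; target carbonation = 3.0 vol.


residual = 14.695·(0.01821 + 0.09011·e^(−0.04·T));  sugar = (target − residual)·4.0·V
residual = 14.695·(0.01821 + 0.09011·e^(−0.04·15.7)) = 0.9742
sugar = (3.0 − 0.9742)·4.0·23.3

188.8001 g


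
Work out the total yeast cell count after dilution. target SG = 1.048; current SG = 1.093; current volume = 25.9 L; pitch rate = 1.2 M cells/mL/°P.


V_w = V·((SG_c−1)/(SG_t−1)−1);  °P = 259 − 259/SG_t;  cells = rate·(V+V_w)·°P
V_w = 25.9·((1.093−1)/(1.048−1)−1) = 24.2812
V_final = 25.9 + 24.2812 = 50.1812
°P = 259 − 259/1.048 = 11.8626
cells = 1.2·50.1812·11.8626

714.3358 billion cells


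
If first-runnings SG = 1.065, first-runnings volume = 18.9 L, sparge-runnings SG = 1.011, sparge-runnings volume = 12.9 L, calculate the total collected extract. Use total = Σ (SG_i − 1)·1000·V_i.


first = (1.065 − 1)·1000·18.9 = 1228.5000
sparge = (1.011 − 1)·1000·12.9 = 141.9000
total = 1228.5000 + 141.9000

1370.4000 gravity·L


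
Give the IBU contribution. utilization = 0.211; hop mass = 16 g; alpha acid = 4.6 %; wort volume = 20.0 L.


IBU = (α/100)·mass·U·1000 / V
IBU = (4.6/100)·16·0.211·1000 / 20.0

7.7648 IBU


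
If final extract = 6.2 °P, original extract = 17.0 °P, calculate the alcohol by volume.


SG = 259/(259 − P);  ABV = (OG − FG)·131.25
OG = 259/(259 − 17.0) = 1.0702
FG = 259/(259 − 6.2) = 1.0245
ABV = (1.0702 − 1.0245)·131.25

6.0011 % ABV


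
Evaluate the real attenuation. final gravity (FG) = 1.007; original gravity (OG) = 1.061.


AA = (OG−FG)/(OG−1)·100;  RA = AA·0.8192
AA = (1.061 − 1.007)/(1.061 − 1)·100 = 88.5246
RA = 88.5246·0.8192

72.5193 %


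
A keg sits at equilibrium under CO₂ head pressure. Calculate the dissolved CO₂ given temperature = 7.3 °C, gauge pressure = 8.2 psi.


vols = (P + 14.695)·(0.01821 + 0.09011·e^(−0.04·T))
vols = (8.2 + 14.695)·(0.01821 + 0.09011·e^(−0.04·7.3))

1.9576 volumes


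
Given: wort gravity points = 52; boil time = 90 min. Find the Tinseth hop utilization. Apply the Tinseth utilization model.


U = 1.65·0.000125^(GP/1000) · (1 − e^(−0.04·t))/4.15
bigness = 1.65·0.000125^(52/1000) = 1.0340
boil_factor = (1 − e^(−0.04·90))/4.15 = 0.2344
U = 1.0340 · 0.2344

0.2424


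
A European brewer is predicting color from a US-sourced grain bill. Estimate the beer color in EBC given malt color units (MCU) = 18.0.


SRM = 1.4922·MCU^0.6859;  EBC = SRM·1.97
SRM = 1.4922·18.0^0.6859 = 10.8347
EBC = 10.8347·1.97

21.3444 EBC


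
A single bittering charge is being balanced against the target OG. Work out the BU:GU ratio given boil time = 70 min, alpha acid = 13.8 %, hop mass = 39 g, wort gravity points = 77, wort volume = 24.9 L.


U = 1.65·0.000125^(GP/1000)·(1−e^(−0.04t))/4.15;  IBU = (α/100)·m·U·1000/V;  BU:GU = IBU/GP
U = 1.65·0.000125^(77/1000)·(1−e^(−0.04·70))/4.15 = 0.1869
IBU = (13.8/100)·39·0.1869·1000/24.9 = 40.4013
BU:GU = 40.4013/77

0.5247


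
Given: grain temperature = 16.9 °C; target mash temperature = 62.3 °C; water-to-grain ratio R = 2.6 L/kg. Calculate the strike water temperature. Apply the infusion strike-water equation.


T_strike = (0.41/R)·(T_mash − T_grain) + T_mash
T_strike = (0.41/2.6)·(62.3 − 16.9) + 62.3

69.4592 °C


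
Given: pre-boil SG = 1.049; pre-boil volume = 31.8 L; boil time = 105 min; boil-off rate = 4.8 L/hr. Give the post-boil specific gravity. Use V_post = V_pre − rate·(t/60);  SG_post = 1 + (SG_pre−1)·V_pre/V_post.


V_post = 31.8 − 4.8·(105/60) = 23.4000
SG_post = 1 + (1.049 − 1)·31.8/23.4000

1.0666


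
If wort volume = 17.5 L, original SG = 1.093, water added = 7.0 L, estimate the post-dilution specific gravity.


SG_new = 1 + (SG_old − 1)·V_old/(V_old + V_water)
pts = (1.093 − 1)·1000·17.5/(17.5 + 7.0) = 66.4286
SG_new = 1 + 66.4286/1000

1.0664


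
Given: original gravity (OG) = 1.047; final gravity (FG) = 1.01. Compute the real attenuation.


AA = (OG−FG)/(OG−1)·100;  RA = AA·0.8192
AA = (1.047 − 1.01)/(1.047 − 1)·100 = 78.7234
RA = 78.7234·0.8192

64.4902 %


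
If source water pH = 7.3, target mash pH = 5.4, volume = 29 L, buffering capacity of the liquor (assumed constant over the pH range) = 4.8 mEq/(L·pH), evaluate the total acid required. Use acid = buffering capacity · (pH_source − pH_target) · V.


acid = 4.8 · (7.3 − 5.4) · 29

264.4800 mEq


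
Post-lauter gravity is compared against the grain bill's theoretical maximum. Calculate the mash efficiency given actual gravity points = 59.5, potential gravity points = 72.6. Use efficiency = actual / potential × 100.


efficiency = 59.5 / 72.6 × 100

81.9559 %


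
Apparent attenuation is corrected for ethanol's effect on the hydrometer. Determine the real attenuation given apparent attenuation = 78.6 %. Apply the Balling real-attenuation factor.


RA = AA · 0.8192
RA = 78.6 · 0.8192

64.3891 %


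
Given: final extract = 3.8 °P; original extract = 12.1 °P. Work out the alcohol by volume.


SG = 259/(259 − P);  ABV = (OG − FG)·131.25
OG = 259/(259 − 12.1) = 1.0490
FG = 259/(259 − 3.8) = 1.0149
ABV = (1.0490 − 1.0149)·131.25

4.4779 % ABV


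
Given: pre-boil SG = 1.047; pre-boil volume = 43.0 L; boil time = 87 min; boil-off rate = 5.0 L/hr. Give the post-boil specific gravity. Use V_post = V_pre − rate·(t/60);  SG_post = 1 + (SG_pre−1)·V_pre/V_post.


V_post = 43.0 − 5.0·(87/60) = 35.7500
SG_post = 1 + (1.047 − 1)·43.0/35.7500

1.0565


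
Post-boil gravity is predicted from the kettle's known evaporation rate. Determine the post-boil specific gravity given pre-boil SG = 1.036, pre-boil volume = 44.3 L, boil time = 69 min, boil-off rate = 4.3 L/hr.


V_post = V_pre − rate·(t/60);  SG_post = 1 + (SG_pre−1)·V_pre/V_post
V_post = 44.3 − 4.3·(69/60) = 39.3550
SG_post = 1 + (1.036 − 1)·44.3/39.3550

1.0405


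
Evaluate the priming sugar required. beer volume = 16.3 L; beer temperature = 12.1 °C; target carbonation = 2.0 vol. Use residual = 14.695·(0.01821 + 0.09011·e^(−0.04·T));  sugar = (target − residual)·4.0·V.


residual = 14.695·(0.01821 + 0.09011·e^(−0.04·12.1)) = 1.0837
sugar = (2.0 − 1.0837)·4.0·16.3

59.7429 g


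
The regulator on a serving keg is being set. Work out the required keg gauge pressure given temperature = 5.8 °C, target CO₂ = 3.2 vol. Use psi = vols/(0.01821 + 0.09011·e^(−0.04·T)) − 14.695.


psi = 3.2/(0.01821 + 0.09011·e^(−0.04·5.8)) − 14.695

20.9944 psi


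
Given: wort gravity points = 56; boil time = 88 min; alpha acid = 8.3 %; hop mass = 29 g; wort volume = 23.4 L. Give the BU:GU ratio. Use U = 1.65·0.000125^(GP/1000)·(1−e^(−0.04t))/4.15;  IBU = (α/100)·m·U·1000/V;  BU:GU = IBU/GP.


U = 1.65·0.000125^(56/1000)·(1−e^(−0.04·88))/4.15 = 0.2332
IBU = (8.3/100)·29·0.2332·1000/23.4 = 23.9924
BU:GU = 23.9924/56

0.4284


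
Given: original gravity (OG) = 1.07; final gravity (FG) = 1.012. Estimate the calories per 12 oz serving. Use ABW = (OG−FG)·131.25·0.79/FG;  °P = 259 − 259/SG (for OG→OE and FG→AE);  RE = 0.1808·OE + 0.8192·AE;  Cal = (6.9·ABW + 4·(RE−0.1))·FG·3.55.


ABW = (1.07 − 1.012)·131.25·0.79/1.012 = 5.9426
OE = 259 − 259/1.07 = 16.9439 °P
AE = 259 − 259/1.012 = 3.0711 °P
RE = 0.1808·16.9439 + 0.8192·3.0711 = 5.5793 °P
Cal = (6.9·5.9426 + 4·(5.5793−0.1))·1.012·3.55

226.0502 kcal


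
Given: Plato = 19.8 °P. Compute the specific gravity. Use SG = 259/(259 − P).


SG = 259/(259 − 19.8)

1.0828


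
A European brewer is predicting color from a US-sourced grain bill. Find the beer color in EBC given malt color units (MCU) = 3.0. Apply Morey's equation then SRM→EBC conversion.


SRM = 1.4922·MCU^0.6859;  EBC = SRM·1.97
SRM = 1.4922·3.0^0.6859 = 3.1702
EBC = 3.1702·1.97

6.2453 EBC


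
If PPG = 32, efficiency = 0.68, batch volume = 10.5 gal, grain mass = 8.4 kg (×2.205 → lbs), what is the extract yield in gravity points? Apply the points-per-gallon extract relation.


points = lbs × PPG × eff / vol
lbs = 8.4 × 2.205 = 18.5220
points = 18.5220 × 32 × 0.68 / 10.5

38.3846 points


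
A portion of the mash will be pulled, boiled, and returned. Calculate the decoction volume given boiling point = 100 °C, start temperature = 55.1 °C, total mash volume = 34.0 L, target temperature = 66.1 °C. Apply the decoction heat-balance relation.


V_dec = V_total·(T_target − T_start)/(T_boil − T_start)
V_dec = 34.0·(66.1 − 55.1)/(100 − 55.1)

8.3296 L


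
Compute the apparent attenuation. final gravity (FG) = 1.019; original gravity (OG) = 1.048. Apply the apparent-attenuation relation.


AA = (OG − FG)/(OG − 1) · 100
AA = (1.048 − 1.019)/(1.048 − 1) · 100

60.4167 %


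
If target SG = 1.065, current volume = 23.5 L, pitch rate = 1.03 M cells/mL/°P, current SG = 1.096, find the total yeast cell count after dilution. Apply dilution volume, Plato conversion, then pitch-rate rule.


V_w = V·((SG_c−1)/(SG_t−1)−1);  °P = 259 − 259/SG_t;  cells = rate·(V+V_w)·°P
V_w = 23.5·((1.096−1)/(1.065−1)−1) = 11.2077
V_final = 23.5 + 11.2077 = 34.7077
°P = 259 − 259/1.065 = 15.8075
cells = 1.03·34.7077·15.8075

565.1015 billion cells


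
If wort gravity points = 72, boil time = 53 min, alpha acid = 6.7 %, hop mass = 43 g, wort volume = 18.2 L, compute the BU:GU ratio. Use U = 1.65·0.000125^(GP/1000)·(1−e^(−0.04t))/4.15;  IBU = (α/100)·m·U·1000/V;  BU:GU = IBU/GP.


U = 1.65·0.000125^(72/1000)·(1−e^(−0.04·53))/4.15 = 0.1832
IBU = (6.7/100)·43·0.1832·1000/18.2 = 28.9969
BU:GU = 28.9969/72

0.4027


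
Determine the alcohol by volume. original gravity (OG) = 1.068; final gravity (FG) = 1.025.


ABV = (OG − FG) · 131.25
ABV = (1.068 − 1.025) · 131.25

5.6438 % ABV


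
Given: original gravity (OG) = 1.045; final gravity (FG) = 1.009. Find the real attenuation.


AA = (OG−FG)/(OG−1)·100;  RA = AA·0.8192
AA = (1.045 − 1.009)/(1.045 − 1)·100 = 80.0000
RA = 80.0000·0.8192

65.5360 %


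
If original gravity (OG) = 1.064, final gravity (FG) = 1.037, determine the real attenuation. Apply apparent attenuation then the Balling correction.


AA = (OG−FG)/(OG−1)·100;  RA = AA·0.8192
AA = (1.064 − 1.037)/(1.064 − 1)·100 = 42.1875
RA = 42.1875·0.8192

34.5600 %


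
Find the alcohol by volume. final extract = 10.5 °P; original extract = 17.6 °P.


SG = 259/(259 − P);  ABV = (OG − FG)·131.25
OG = 259/(259 − 17.6) = 1.0729
FG = 259/(259 − 10.5) = 1.0423
ABV = (1.0729 − 1.0423)·131.25

4.0234 % ABV


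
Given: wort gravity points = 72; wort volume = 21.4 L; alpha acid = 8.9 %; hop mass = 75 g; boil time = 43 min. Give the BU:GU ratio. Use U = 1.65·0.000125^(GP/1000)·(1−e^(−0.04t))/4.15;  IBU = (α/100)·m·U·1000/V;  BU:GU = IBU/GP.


U = 1.65·0.000125^(72/1000)·(1−e^(−0.04·43))/4.15 = 0.1709
IBU = (8.9/100)·75·0.1709·1000/21.4 = 53.3039
BU:GU = 53.3039/72

0.7403


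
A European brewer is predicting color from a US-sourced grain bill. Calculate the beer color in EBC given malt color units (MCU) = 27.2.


SRM = 1.4922·MCU^0.6859;  EBC = SRM·1.97
SRM = 1.4922·27.2^0.6859 = 14.3813
EBC = 14.3813·1.97

28.3311 EBC


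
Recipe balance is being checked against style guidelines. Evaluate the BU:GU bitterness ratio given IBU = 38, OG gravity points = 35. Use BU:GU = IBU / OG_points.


BU:GU = 38 / 35

1.0857


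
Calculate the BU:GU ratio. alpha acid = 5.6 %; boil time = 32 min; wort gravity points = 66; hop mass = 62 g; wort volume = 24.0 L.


U = 1.65·0.000125^(GP/1000)·(1−e^(−0.04t))/4.15;  IBU = (α/100)·m·U·1000/V;  BU:GU = IBU/GP
U = 1.65·0.000125^(66/1000)·(1−e^(−0.04·32))/4.15 = 0.1586
IBU = (5.6/100)·62·0.1586·1000/24.0 = 22.9464
BU:GU = 22.9464/66

0.3477


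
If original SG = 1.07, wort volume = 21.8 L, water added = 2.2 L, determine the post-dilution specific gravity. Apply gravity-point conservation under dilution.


SG_new = 1 + (SG_old − 1)·V_old/(V_old + V_water)
pts = (1.07 − 1)·1000·21.8/(21.8 + 2.2) = 63.5833
SG_new = 1 + 63.5833/1000

1.0636


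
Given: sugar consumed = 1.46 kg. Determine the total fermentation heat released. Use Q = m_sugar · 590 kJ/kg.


Q = 1.46 · 590

861.4000 kJ


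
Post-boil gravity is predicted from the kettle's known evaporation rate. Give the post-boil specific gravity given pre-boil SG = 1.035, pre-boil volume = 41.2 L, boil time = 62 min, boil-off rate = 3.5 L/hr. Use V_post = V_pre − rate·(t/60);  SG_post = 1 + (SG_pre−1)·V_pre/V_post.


V_post = 41.2 − 3.5·(62/60) = 37.5833
SG_post = 1 + (1.035 − 1)·41.2/37.5833

1.0384


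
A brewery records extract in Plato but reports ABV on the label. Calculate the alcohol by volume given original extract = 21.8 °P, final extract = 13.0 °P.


SG = 259/(259 − P);  ABV = (OG − FG)·131.25
OG = 259/(259 − 21.8) = 1.0919
FG = 259/(259 − 13.0) = 1.0528
ABV = (1.0919 − 1.0528)·131.25

5.1266 % ABV


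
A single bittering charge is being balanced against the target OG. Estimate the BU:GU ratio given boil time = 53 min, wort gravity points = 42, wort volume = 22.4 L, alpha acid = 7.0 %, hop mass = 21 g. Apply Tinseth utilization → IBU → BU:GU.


U = 1.65·0.000125^(GP/1000)·(1−e^(−0.04t))/4.15;  IBU = (α/100)·m·U·1000/V;  BU:GU = IBU/GP
U = 1.65·0.000125^(42/1000)·(1−e^(−0.04·53))/4.15 = 0.2399
IBU = (7.0/100)·21·0.2399·1000/22.4 = 15.7414
BU:GU = 15.7414/42

0.3748


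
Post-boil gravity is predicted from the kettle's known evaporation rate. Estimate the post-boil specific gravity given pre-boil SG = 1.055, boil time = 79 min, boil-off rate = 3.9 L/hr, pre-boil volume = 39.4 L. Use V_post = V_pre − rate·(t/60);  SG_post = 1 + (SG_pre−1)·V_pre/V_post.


V_post = 39.4 − 3.9·(79/60) = 34.2650
SG_post = 1 + (1.055 − 1)·39.4/34.2650

1.0632


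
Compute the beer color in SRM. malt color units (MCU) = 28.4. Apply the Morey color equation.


SRM = 1.4922 · MCU^0.6859
SRM = 1.4922 · 28.4^0.6859

14.8135 SRM


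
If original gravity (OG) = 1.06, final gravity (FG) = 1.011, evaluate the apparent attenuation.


AA = (OG − FG)/(OG − 1) · 100
AA = (1.06 − 1.011)/(1.06 − 1) · 100

81.6667 %


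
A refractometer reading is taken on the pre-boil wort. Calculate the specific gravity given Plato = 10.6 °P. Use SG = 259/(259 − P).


SG = 259/(259 − 10.6)

1.0427


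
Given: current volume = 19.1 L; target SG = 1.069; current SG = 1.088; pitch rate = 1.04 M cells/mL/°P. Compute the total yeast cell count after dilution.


V_w = V·((SG_c−1)/(SG_t−1)−1);  °P = 259 − 259/SG_t;  cells = rate·(V+V_w)·°P
V_w = 19.1·((1.088−1)/(1.069−1)−1) = 5.2594
V_final = 19.1 + 5.2594 = 24.3594
°P = 259 − 259/1.069 = 16.7175
cells = 1.04·24.3594·16.7175

423.5176 billion cells


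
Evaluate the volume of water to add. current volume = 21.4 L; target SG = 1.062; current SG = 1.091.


V_water = V·((SG_curr − 1)/(SG_target − 1) − 1)
V_water = 21.4·((1.091 − 1)/(1.062 − 1) − 1)

10.0097 L


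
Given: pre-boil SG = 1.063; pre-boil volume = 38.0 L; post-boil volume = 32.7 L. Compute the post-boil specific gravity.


SG_post = 1 + (SG_pre − 1)·V_pre/V_post
pts_pre = (1.063 − 1)·1000 = 63.0000
pts_post = 63.0000·38.0/32.7 = 73.2110
SG_post = 1 + 73.2110/1000

1.0732


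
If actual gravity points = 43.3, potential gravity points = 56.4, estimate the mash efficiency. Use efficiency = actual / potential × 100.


efficiency = 43.3 / 56.4 × 100

76.7730 %


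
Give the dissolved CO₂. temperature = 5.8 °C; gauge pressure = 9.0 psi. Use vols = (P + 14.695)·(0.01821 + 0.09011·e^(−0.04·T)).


vols = (9.0 + 14.695)·(0.01821 + 0.09011·e^(−0.04·5.8))

2.1245 volumes


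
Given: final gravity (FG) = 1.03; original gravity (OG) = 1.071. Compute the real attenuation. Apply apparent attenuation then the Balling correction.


AA = (OG−FG)/(OG−1)·100;  RA = AA·0.8192
AA = (1.071 − 1.03)/(1.071 − 1)·100 = 57.7465
RA = 57.7465·0.8192

47.3059 %


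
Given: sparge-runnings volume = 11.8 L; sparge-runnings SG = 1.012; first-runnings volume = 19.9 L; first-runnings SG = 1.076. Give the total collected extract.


total = Σ (SG_i − 1)·1000·V_i
first = (1.076 − 1)·1000·19.9 = 1512.4000
sparge = (1.012 − 1)·1000·11.8 = 141.6000
total = 1512.4000 + 141.6000

1654.0000 gravity·L


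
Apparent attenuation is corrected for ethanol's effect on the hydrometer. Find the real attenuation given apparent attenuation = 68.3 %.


RA = AA · 0.8192
RA = 68.3 · 0.8192

55.9514 %


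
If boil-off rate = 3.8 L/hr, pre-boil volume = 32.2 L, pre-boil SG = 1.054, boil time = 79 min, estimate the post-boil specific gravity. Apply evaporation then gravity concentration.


V_post = V_pre − rate·(t/60);  SG_post = 1 + (SG_pre−1)·V_pre/V_post
V_post = 32.2 − 3.8·(79/60) = 27.1967
SG_post = 1 + (1.054 − 1)·32.2/27.1967

1.0639


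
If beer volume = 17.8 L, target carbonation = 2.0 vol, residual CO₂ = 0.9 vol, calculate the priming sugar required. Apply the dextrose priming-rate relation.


sugar = (target − residual)·4.0·V
sugar = (2.0 − 0.9)·4.0·17.8

78.3200 g


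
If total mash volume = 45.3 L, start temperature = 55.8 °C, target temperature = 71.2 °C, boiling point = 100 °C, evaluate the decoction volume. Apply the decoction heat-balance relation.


V_dec = V_total·(T_target − T_start)/(T_boil − T_start)
V_dec = 45.3·(71.2 − 55.8)/(100 − 55.8)

15.7833 L


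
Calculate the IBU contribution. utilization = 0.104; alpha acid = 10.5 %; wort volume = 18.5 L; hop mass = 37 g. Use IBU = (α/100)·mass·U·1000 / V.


IBU = (10.5/100)·37·0.104·1000 / 18.5

21.8400 IBU


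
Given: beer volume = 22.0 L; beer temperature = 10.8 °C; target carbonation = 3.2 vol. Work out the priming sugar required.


residual = 14.695·(0.01821 + 0.09011·e^(−0.04·T));  sugar = (target − residual)·4.0·V
residual = 14.695·(0.01821 + 0.09011·e^(−0.04·10.8)) = 1.1273
sugar = (3.2 − 1.1273)·4.0·22.0

182.4014 g


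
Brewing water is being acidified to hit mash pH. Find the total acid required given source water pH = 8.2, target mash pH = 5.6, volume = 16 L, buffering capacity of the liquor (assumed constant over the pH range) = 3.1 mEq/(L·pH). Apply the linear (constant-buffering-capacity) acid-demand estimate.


acid = buffering capacity · (pH_source − pH_target) · V
acid = 3.1 · (8.2 − 5.6) · 16

128.9600 mEq


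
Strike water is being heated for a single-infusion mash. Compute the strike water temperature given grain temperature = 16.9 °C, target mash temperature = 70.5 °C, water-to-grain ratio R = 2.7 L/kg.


T_strike = (0.41/R)·(T_mash − T_grain) + T_mash
T_strike = (0.41/2.7)·(70.5 − 16.9) + 70.5

78.6393 °C


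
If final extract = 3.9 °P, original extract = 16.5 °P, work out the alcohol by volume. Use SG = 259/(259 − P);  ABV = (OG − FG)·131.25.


OG = 259/(259 − 16.5) = 1.0680
FG = 259/(259 − 3.9) = 1.0153
ABV = (1.0680 − 1.0153)·131.25

6.9238 % ABV


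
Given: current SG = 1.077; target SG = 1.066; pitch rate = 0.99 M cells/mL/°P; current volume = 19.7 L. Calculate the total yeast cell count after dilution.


V_w = V·((SG_c−1)/(SG_t−1)−1);  °P = 259 − 259/SG_t;  cells = rate·(V+V_w)·°P
V_w = 19.7·((1.077−1)/(1.066−1)−1) = 3.2833
V_final = 19.7 + 3.2833 = 22.9833
°P = 259 − 259/1.066 = 16.0356
cells = 0.99·22.9833·16.0356

364.8671 billion cells
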